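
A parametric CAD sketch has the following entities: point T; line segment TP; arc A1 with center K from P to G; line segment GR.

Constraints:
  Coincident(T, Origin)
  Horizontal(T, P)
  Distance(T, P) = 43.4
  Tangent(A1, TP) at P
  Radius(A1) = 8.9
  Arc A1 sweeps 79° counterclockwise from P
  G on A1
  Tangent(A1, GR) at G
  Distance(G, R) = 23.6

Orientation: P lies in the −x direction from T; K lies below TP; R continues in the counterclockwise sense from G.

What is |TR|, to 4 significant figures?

64.27

On A1, P sits at bearing 90° from K; a 79° counterclockwise sweep puts G at bearing 169°, so G = K + 8.9·(cos 169°, sin 169°) = (-52.14, -7.202). Tangency of A1 to GR means the radius KG is perpendicular to GR, so GR runs along (−sin 169°, cos 169°); with |GR| = 23.6, R = (-56.64, -30.37). Then |TR| = |R − T| = 64.27.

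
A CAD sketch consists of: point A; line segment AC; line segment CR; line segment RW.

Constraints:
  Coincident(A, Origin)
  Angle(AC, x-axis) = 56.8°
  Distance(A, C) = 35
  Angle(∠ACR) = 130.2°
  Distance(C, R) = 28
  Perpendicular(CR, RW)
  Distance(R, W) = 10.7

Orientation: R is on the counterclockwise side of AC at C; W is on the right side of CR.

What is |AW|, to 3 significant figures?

62.9

∠ACR = 130.2°, so CR runs at 56.8° + (180° − 130.2°) = 107° from the x-axis; with |CR| = 28.0, R = C + 28.0·(cos 107°, sin 107°) = (11.2, 56.1). The perpendicularity gives RW at right angles to CR; with |RW| = 10.7 on the right of CR, W = R + 10.7·(0.958, 0.286) = (21.4, 59.2). Then |AW| = |W − A| = 62.9.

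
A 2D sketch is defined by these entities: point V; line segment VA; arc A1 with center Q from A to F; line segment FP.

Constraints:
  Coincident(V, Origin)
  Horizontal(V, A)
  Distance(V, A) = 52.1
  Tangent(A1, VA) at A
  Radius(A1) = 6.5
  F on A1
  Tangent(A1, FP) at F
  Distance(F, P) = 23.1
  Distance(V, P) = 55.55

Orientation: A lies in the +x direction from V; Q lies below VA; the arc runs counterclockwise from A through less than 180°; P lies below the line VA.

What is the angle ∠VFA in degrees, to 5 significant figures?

124.98°

Checks: |QF| = 6.500 ✓; ∠(QF, FP) = 90.00° ✓; |FP| = 23.10 ✓; |VP| = 55.55 ✓.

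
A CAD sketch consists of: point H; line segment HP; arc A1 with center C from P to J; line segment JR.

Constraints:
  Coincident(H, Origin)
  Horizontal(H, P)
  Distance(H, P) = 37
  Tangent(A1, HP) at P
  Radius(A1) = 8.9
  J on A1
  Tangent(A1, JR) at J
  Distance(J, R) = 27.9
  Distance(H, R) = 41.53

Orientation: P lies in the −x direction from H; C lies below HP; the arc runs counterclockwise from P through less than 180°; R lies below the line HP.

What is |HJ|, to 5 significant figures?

45.791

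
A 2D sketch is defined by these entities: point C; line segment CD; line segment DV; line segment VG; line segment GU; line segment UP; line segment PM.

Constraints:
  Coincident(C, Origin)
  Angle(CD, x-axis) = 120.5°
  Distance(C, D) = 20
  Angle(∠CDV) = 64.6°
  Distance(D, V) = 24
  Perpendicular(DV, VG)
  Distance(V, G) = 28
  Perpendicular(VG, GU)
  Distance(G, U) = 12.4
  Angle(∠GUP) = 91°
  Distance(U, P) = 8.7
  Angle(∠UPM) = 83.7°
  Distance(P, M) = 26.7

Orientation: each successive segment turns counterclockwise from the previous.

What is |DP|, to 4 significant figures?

22.44

C is at the origin; CD runs at 120.5° with length 20.0, so D = (-10.15, 17.23). ∠CDV = 64.6° gives DV at -124.1° from the x-axis; with |DV| = 24.0, V = (-23.61, -2.641). DV is perpendicular to VG, so VG runs at -34.10°; with |VG| = 28.0, G = (-0.4204, -18.34). VG is perpendicular to GU, so GU runs at 55.90°; with |GU| = 12.4, U = (6.532, -8.071). ∠GUP = 91.0° gives UP at 144.9° from the x-axis; with |UP| = 8.7, P = (-0.5864, -3.068). Then |DP| = |P − D| = 22.44.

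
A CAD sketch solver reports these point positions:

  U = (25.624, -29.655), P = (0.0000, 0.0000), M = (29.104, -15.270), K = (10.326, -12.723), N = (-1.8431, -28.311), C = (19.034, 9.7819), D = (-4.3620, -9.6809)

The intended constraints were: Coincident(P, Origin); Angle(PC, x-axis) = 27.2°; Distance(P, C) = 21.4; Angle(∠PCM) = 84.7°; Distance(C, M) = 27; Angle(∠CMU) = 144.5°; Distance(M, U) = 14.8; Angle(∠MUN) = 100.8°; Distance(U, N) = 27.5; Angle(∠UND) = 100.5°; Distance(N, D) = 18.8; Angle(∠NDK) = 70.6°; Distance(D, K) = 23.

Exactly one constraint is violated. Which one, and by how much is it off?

Distance(D, K) = 23 — off by 8.00.

P = (0.00, 0.00) ✓; PC at 27.20° ✓; |PC| = 21.40 ✓; ∠PCM = 84.70° ✓; |CM| = 27.00 ✓; ∠CMU = 144.5° ✓; |MU| = 14.80 ✓; ∠MUN = 100.8° ✓; |UN| = 27.50 ✓; ∠UND = 100.5° ✓; |ND| = 18.80 ✓; ∠NDK = 70.60° ✓; |DK| = 15.00 ✗.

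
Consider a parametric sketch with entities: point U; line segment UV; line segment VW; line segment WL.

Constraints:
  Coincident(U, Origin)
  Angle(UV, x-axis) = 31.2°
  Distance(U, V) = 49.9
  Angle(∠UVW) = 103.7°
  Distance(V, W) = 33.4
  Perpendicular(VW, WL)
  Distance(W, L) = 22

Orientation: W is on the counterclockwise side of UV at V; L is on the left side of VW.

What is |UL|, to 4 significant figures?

52.40

∠UVW = 103.7°, so VW runs at 31.2° + (180° − 103.7°) = 107.5° from the x-axis; with |VW| = 33.4, W = V + 33.4·(cos 107.5°, sin 107.5°) = (32.64, 57.70). VW is perpendicular to WL; with |WL| = 22.0 on the left of VW, L = W + 22.0·(-0.9537, -0.3007) = (11.66, 51.09). Then |UL| = |L − U| = 52.40.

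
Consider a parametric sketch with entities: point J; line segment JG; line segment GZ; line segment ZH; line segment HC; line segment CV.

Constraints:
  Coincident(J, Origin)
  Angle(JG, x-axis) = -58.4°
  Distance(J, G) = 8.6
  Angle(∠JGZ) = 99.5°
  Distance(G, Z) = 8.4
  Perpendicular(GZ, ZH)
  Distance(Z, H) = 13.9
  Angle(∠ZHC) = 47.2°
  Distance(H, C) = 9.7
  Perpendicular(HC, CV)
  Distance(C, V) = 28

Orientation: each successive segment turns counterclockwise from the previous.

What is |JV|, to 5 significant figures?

30.719

∠ZHC = 47.2° gives HC at -115.10° from the x-axis; with |HC| = 9.7, C = (2.9449, -0.069837). HC ⟂ CV, so CV runs at -25.100°; with |CV| = 28.0, V = (28.301, -11.947). Then |JV| = |V − J| = 30.719.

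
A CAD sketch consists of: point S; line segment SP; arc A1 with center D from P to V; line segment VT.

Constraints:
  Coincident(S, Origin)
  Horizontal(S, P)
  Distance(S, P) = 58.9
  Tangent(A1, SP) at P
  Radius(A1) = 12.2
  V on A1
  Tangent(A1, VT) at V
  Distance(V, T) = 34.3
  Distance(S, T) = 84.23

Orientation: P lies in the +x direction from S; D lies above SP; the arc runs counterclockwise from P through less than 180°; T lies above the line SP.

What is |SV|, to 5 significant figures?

72.201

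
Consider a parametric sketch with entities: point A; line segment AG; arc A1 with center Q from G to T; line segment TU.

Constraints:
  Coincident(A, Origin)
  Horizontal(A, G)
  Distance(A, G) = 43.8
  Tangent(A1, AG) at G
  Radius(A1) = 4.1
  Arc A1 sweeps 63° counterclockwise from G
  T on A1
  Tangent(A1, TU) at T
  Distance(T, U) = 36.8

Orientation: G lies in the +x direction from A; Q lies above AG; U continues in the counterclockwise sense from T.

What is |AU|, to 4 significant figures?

73.10

A is at the origin; AG is horizontal with |AG| = 43.8 and G on the +x side, so G = (43.80, 0.000). A1 meets AG tangentially, so QG is at right angles to AG, so Q = G + (0, 4.1) = (43.80, 4.100). On A1, G sits at bearing -90° from Q; a 63° counterclockwise sweep puts T at bearing -27°, so T = Q + 4.1·(cos -27°, sin -27°) = (47.45, 2.239). A1 meets TU tangentially, so QT is at right angles to TU, so TU runs along (−sin -27°, cos -27°); with |TU| = 36.8, U = (64.16, 35.03). Then |AU| = |U − A| = 73.10.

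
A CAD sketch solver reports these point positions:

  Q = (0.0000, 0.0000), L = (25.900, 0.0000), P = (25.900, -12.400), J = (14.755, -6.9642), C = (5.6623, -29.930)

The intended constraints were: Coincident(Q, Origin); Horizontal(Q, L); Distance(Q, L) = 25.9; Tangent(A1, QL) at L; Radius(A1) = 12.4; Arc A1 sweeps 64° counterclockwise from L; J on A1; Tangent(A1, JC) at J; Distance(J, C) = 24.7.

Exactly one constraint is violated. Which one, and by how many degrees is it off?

Tangent(A1, JC) at J — off by 4.40°.

Q = (0.00, 0.00) ✓; Q.y = 0.00, L.y = 0.00 ✓; |QL| = 25.90 ✓; ∠(PL, LQ) = 90.00° ✓; |PL| = 12.40 ✓; bearing(P→J) − bearing(P→L) = 64.00° ✓; |PJ| = 12.40 ✓; ∠(PJ, JC) = 85.60° ✗; |JC| = 24.70 ✓.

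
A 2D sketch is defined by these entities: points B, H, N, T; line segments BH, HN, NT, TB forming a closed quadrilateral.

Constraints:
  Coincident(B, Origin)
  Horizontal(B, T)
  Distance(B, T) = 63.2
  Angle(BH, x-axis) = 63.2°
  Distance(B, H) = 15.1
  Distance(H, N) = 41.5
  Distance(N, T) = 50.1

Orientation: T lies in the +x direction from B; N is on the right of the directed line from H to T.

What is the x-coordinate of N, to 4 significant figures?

20.25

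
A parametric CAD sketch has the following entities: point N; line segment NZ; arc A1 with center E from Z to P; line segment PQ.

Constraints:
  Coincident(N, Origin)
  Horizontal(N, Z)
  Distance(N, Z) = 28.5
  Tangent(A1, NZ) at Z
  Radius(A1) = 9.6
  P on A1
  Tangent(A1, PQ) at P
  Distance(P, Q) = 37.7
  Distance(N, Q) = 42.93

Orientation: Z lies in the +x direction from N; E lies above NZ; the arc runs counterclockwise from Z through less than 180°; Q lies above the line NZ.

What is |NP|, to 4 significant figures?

38.78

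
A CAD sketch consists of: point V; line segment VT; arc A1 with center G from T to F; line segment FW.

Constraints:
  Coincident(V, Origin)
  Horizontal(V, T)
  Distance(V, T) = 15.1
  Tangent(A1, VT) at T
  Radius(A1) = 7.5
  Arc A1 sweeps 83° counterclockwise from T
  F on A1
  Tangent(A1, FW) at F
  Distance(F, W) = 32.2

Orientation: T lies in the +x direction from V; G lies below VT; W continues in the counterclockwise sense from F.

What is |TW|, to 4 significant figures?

40.19

V is at the origin; VT is horizontal with |VT| = 15.1 and T on the +x side, so T = (15.10, 0.000). Tangency of A1 to VT means the radius GT is perpendicular to VT, so G = T + (0, -7.5) = (15.10, -7.500). On A1, T sits at bearing 90° from G; an 83° counterclockwise sweep puts F at bearing 173°, so F = G + 7.5·(cos 173°, sin 173°) = (7.656, -6.586). Tangency of A1 to FW means the radius GF is perpendicular to FW, so FW runs along (−sin 173°, cos 173°); with |FW| = 32.2, W = (3.732, -38.55). Then |TW| = |W − T| = 40.19.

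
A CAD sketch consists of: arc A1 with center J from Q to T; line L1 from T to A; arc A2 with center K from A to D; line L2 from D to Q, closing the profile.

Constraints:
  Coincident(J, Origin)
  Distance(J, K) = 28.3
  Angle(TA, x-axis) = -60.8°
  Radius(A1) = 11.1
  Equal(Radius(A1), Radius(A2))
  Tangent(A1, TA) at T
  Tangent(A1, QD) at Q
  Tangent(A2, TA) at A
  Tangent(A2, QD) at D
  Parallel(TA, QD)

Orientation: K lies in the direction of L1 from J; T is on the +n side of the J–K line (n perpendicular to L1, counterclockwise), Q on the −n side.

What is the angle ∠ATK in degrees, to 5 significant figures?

21.416°

The slot axis is L1's direction at -60.8°, so u = (cos -60.8°, sin -60.8°) = (0.48786, -0.87292) and n = (−sin -60.8°, cos -60.8°) = (0.87292, 0.48786). J is at the origin and K lies 28.3 along u from J, so K = 28.3·u = (13.806, -24.704). Tangency of A1 to both parallel lines with radius 11.1 puts T and Q at J ± 11.1·n: T = (9.6894, 5.4152), Q = (-9.6894, -5.4152). Equal radii place A and D the same way about K: A = K + 11.1·n = (23.496, -19.288), D = K − 11.1·n = (4.1170, -30.119). Then cos ∠ATK = TA·TK / (|TA||TK|), giving 21.416°.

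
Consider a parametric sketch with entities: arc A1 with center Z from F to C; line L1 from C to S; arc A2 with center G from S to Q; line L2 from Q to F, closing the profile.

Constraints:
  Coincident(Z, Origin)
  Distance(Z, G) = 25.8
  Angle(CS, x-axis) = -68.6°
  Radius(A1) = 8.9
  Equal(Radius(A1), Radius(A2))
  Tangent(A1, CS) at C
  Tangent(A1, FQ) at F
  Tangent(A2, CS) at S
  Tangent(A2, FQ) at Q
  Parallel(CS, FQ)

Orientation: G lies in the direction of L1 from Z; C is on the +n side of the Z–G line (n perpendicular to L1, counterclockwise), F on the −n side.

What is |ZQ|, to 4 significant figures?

27.29

Tangency of A1 to both parallel lines with radius 8.9 puts C and F at Z ± 8.9·n: C = (8.286, 3.247), F = (-8.286, -3.247). Equal radii place S and Q the same way about G: S = G + 8.9·n = (17.70, -20.77), Q = G − 8.9·n = (1.127, -27.27). Then |ZQ| = |Q − Z| = 27.29.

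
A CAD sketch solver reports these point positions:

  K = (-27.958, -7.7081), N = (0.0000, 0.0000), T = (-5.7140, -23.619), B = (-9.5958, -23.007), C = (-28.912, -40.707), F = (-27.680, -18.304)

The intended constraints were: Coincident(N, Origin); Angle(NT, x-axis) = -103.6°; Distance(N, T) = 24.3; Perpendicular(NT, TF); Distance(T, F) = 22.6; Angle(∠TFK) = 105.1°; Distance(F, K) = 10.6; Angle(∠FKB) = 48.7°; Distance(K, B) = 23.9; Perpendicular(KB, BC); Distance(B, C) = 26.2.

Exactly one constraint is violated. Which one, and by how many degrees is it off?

Perpendicular(KB, BC) — off by 7.70°.

N = (0.00, 0.00) ✓; NT at -103.6° ✓; |NT| = 24.30 ✓; ∠(NT, TF) = 90.00° ✓; |TF| = 22.60 ✓; ∠TFK = 105.1° ✓; |FK| = 10.60 ✓; ∠FKB = 48.70° ✓; |KB| = 23.90 ✓; ∠(KB, BC) = 97.70° ✗; |BC| = 26.20 ✓.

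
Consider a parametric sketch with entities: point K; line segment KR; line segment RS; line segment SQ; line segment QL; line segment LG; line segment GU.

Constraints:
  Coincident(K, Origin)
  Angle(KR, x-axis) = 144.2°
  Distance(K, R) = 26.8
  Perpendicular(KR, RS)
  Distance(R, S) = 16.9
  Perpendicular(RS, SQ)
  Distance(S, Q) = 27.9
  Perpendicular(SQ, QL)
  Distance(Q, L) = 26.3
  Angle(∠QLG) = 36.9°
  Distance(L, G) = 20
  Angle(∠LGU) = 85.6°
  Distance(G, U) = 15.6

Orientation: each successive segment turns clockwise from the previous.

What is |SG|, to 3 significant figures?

18.9

K is at the origin; KR runs at 144.2° with length 26.8, so R = (-21.7, 15.7). The perpendicularity gives RS at right angles to KR, so RS runs at 54.2°; with |RS| = 16.9, S = (-11.9, 29.4). RS ⟂ SQ, so SQ runs at -35.8°; with |SQ| = 27.9, Q = (10.8, 13.1). SQ ⟂ QL, so QL runs at -126°; with |QL| = 26.3, L = (-4.61, -8.27). ∠QLG = 36.9° gives LG at 91.1° from the x-axis; with |LG| = 20.0, G = (-4.99, 11.7). Then |SG| = |G − S| = 18.9.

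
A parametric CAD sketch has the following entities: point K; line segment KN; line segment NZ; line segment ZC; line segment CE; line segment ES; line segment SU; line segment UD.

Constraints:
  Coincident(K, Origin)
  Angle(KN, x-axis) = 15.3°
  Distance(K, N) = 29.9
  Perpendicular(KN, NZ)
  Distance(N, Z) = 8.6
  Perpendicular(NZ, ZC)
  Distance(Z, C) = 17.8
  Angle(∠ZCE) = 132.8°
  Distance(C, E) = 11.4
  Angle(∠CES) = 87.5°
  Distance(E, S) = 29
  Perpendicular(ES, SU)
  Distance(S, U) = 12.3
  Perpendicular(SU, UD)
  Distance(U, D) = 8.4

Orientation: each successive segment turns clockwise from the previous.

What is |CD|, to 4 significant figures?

20.12

K is at the origin; KN runs at 15.3° with length 29.9, so N = (28.84, 7.890). The perpendicularity gives NZ at right angles to KN, so NZ runs at -74.70°; with |NZ| = 8.6, Z = (31.11, -0.4054). NZ ⟂ ZC, so ZC runs at -164.7°; with |ZC| = 17.8, C = (13.94, -5.102). ∠ZCE = 132.8° gives CE at 148.1° from the x-axis; with |CE| = 11.4, E = (4.262, 0.9219). ∠CES = 87.5° gives ES at 55.60° from the x-axis; with |ES| = 29.0, S = (20.65, 24.85). ES is perpendicular to SU, so SU runs at -34.40°; with |SU| = 12.3, U = (30.80, 17.90). The perpendicularity gives UD at right angles to SU, so UD runs at -124.4°; with |UD| = 8.4, D = (26.05, 10.97). Then |CD| = |D − C| = 20.12.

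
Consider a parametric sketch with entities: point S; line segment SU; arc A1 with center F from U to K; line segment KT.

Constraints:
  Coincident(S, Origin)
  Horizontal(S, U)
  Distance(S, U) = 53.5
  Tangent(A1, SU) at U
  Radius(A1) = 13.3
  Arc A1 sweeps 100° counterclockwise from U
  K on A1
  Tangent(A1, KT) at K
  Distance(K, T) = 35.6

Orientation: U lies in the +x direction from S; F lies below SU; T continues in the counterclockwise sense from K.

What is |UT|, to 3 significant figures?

51.1

On A1, U sits at bearing 90° from F; a 100° counterclockwise sweep puts K at bearing 190°, so K = F + 13.3·(cos 190°, sin 190°) = (40.4, -15.6). Tangency of A1 to KT means the radius FK is perpendicular to KT, so KT runs along (−sin 190°, cos 190°); with |KT| = 35.6, T = (46.6, -50.7). Then |UT| = |T − U| = 51.1.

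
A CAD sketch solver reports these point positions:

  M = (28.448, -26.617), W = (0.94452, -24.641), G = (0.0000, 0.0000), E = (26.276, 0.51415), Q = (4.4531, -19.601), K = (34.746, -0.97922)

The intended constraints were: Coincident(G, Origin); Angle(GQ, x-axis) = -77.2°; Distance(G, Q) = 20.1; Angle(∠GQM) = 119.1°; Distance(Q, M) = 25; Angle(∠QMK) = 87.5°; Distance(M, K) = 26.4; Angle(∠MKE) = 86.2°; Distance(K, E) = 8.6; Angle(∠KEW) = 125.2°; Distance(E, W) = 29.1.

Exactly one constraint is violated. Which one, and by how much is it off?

Distance(E, W) = 29.1 — off by 6.60.

G = (0.00, 0.00) ✓; GQ at -77.20° ✓; |GQ| = 20.10 ✓; ∠GQM = 119.1° ✓; |QM| = 25.00 ✓; ∠QMK = 87.50° ✓; |MK| = 26.40 ✓; ∠MKE = 86.20° ✓; |KE| = 8.601 ✓; ∠KEW = 125.2° ✓; |EW| = 35.70 ✗.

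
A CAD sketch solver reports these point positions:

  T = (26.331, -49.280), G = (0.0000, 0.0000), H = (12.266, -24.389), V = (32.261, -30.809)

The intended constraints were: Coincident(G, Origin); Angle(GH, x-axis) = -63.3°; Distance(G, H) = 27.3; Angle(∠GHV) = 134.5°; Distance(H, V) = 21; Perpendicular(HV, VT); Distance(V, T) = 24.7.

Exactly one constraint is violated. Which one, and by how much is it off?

Distance(V, T) = 24.7 — off by 5.30.

G = (0.00, 0.00) ✓; GH at -63.30° ✓; |GH| = 27.30 ✓; ∠GHV = 134.5° ✓; |HV| = 21.00 ✓; ∠(HV, VT) = 90.00° ✓; |VT| = 19.40 ✗.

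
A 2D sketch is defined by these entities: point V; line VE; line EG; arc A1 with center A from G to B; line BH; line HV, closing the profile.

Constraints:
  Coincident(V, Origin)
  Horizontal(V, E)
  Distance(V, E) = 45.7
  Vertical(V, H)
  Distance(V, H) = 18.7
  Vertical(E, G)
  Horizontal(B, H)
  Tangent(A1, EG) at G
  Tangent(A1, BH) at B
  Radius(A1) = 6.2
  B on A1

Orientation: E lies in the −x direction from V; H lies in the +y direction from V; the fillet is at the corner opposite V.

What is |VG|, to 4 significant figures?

47.38

The virtual corner opposite V is at (-45.70, 18.70). The tangent condition forces AG to be normal to EG and tangency of A1 to BH means the radius AB is perpendicular to BH, with radius 6.2, so the center A sits 6.2 in from both sides at A = (-39.50, 12.50). That places the tangent points at G = (-45.70, 12.50) on EG and B = (-39.50, 18.70) on BH. Then |VG| = |G − V| = 47.38.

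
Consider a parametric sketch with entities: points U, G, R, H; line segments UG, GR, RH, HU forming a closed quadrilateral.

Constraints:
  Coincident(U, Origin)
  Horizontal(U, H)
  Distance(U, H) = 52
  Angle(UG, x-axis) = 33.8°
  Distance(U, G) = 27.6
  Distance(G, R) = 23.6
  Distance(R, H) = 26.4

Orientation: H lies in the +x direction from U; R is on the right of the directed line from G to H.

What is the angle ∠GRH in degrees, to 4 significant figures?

82.00°

Checks: |GR| = 23.60 ✓; |RH| = 26.40 ✓.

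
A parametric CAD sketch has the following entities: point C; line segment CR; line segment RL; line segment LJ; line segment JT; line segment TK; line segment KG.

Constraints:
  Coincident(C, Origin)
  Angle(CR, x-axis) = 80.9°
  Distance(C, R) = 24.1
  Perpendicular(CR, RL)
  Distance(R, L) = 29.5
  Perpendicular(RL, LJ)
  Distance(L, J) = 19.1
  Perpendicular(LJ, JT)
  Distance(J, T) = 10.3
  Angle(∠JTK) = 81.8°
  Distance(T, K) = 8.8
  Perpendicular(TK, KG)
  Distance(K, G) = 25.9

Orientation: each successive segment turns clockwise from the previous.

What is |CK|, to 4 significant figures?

24.62

C is at the origin; CR runs at 80.9° with length 24.1, so R = (3.812, 23.80). CR ⟂ RL, so RL runs at -9.100°; with |RL| = 29.5, L = (32.94, 19.13). RL ⟂ LJ, so LJ runs at -99.10°; with |LJ| = 19.1, J = (29.92, 0.2714). LJ is perpendicular to JT, so JT runs at 170.9°; with |JT| = 10.3, T = (19.75, 1.900). ∠JTK = 81.8° gives TK at 72.70° from the x-axis; with |TK| = 8.8, K = (22.37, 10.30). Then |CK| = |K − C| = 24.62.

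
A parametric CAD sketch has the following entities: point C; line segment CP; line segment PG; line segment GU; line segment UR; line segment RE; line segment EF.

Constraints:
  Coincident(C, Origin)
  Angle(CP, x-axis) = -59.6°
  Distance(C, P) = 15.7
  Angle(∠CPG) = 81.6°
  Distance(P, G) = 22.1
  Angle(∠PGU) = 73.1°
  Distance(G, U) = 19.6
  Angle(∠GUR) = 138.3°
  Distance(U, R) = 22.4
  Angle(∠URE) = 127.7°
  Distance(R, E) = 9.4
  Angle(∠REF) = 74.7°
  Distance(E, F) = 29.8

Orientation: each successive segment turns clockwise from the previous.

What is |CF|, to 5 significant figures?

13.075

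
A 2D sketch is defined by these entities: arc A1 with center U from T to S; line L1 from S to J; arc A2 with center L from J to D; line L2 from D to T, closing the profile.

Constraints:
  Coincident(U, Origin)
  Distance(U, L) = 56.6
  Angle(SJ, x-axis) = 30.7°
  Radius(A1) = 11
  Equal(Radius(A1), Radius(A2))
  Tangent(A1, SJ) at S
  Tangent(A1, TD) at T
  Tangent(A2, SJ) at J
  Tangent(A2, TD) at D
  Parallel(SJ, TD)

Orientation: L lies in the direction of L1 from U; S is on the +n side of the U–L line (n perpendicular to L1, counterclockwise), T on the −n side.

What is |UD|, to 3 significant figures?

57.7

The slot axis is L1's direction at 30.7°, so u = (cos 30.7°, sin 30.7°) = (0.860, 0.511) and n = (−sin 30.7°, cos 30.7°) = (-0.511, 0.860). U is at the origin and L lies 56.6 along u from U, so L = 56.6·u = (48.7, 28.9). Tangency of A1 to both parallel lines with radius 11.0 puts S and T at U ± 11.0·n: S = (-5.62, 9.46), T = (5.62, -9.46). Equal radii place J and D the same way about L: J = L + 11.0·n = (43.1, 38.4), D = L − 11.0·n = (54.3, 19.4). Then |UD| = |D − U| = 57.7.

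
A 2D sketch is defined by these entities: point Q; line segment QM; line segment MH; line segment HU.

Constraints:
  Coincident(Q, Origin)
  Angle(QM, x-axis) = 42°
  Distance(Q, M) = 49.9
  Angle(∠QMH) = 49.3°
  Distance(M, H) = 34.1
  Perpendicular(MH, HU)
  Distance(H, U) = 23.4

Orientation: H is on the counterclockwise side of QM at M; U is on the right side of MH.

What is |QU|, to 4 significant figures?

61.25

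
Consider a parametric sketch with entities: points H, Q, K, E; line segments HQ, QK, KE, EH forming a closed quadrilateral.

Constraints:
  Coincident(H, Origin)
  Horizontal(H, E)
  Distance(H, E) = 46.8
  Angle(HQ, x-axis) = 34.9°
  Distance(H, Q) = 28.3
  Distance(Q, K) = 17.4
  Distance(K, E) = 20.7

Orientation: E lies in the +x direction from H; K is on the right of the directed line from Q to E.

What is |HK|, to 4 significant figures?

26.14

H is at the origin; H and E share the same y with |HE| = 46.8 and E in +x, so E = (46.8, 0). HQ runs at 34.9° with |HQ| = 28.3, so Q = (23.21, 16.19). K is determined by |QK| = 17.4 and |KE| = 20.7 together: it lies at the intersection of circle(Q, 17.4) and circle(E, 20.7). With |QE| = 28.61, the foot of the radical line on QE is 12.11 from Q and the perpendicular offset is √(17.4² − 12.11²) = 12.50. Taking the right-of-QE solution: K = (26.12, -0.9629).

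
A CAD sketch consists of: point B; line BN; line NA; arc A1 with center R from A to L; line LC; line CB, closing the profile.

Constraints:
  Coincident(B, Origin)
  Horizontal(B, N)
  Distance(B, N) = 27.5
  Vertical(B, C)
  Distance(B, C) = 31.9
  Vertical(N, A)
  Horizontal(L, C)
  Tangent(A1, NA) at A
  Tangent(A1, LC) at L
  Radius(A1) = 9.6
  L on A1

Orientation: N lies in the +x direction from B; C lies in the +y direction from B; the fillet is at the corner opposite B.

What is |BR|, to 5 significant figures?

28.595

BC is vertical with |BC| = 31.9 and C on the +y side, so C = (0.0000, 31.900). The virtual corner opposite B is at (27.500, 31.900). Tangency of A1 to NA means the radius RA is perpendicular to NA and the tangent condition forces RL to be normal to LC, with radius 9.6, so the center R sits 9.6 in from both sides at R = (17.900, 22.300). Then |BR| = |R − B| = 28.595.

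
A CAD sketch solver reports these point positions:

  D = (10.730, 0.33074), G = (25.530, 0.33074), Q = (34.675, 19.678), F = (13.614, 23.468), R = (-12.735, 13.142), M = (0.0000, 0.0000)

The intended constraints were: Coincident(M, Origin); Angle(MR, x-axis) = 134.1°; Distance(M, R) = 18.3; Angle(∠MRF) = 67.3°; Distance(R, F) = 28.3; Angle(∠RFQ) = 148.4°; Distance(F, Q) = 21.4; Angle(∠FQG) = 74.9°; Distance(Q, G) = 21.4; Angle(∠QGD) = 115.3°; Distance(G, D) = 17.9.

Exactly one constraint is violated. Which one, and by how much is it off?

Distance(G, D) = 17.9 — off by 3.10.

M = (0.00, 0.00) ✓; MR at 134.1° ✓; |MR| = 18.30 ✓; ∠MRF = 67.30° ✓; |RF| = 28.30 ✓; ∠RFQ = 148.4° ✓; |FQ| = 21.40 ✓; ∠FQG = 74.90° ✓; |QG| = 21.40 ✓; ∠QGD = 115.3° ✓; |GD| = 14.80 ✗.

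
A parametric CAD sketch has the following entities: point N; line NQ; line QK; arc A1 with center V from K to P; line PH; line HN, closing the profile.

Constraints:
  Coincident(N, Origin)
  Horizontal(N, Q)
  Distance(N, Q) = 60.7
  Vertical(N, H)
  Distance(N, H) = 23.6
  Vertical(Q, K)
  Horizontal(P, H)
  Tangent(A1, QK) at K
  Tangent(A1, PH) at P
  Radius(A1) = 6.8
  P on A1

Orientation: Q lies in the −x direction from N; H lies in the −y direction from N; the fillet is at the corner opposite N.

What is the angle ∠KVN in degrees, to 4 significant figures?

162.7°

N is at the origin; N and Q share the same y with |NQ| = 60.7 and Q on the −x side, so Q = (-60.70, 0.000). N and H share the same x with |NH| = 23.6 and H on the −y side, so H = (0.000, -23.60). The virtual corner opposite N is at (-60.70, -23.60). The tangent condition forces VK to be normal to QK and tangency of A1 to PH means the radius VP is perpendicular to PH, with radius 6.8, so the center V sits 6.8 in from both sides at V = (-53.90, -16.80). That places the tangent points at K = (-60.70, -16.80) on QK and P = (-53.90, -23.60) on PH. Then cos ∠KVN = VK·VN / (|VK||VN|), giving 162.7°.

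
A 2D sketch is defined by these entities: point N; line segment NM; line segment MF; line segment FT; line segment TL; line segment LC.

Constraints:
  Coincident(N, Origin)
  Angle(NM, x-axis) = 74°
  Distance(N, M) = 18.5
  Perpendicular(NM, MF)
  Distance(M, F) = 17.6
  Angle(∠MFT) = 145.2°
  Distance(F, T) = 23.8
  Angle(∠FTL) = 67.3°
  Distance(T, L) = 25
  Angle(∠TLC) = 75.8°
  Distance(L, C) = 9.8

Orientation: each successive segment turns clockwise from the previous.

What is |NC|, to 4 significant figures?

13.01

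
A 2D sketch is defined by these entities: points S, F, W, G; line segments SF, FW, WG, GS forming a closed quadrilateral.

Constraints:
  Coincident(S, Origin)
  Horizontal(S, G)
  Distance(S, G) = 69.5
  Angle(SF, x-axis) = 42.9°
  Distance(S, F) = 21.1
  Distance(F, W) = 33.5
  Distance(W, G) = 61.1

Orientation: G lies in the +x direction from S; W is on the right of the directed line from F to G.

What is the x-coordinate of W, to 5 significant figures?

11.393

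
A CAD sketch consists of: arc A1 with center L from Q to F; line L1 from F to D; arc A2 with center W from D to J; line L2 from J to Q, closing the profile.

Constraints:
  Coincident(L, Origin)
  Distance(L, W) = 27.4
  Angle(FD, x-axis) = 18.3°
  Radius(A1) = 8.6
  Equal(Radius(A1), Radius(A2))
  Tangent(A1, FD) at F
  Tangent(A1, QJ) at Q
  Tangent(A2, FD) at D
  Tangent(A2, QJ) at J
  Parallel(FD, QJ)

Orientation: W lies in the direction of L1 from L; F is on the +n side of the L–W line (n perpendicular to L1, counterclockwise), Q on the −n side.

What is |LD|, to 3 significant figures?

28.7

The slot axis is L1's direction at 18.3°, so u = (cos 18.3°, sin 18.3°) = (0.949, 0.314) and n = (−sin 18.3°, cos 18.3°) = (-0.314, 0.949). L is at the origin and W lies 27.4 along u from L, so W = 27.4·u = (26.0, 8.60). Tangency of A1 to both parallel lines with radius 8.6 puts F and Q at L ± 8.6·n: F = (-2.70, 8.17), Q = (2.70, -8.17). Equal radii place D and J the same way about W: D = W + 8.6·n = (23.3, 16.8), J = W − 8.6·n = (28.7, 0.438). Then |LD| = |D − L| = 28.7.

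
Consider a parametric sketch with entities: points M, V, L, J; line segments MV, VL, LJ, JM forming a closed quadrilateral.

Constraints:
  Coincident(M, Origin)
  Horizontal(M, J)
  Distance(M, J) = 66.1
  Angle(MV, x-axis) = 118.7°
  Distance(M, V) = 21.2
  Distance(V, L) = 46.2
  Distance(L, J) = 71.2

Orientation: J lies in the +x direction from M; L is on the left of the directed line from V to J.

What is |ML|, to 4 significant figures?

57.37

M is at the origin; M and J share the same y with |MJ| = 66.1 and J in +x, so J = (66.1, 0). MV runs at 118.7° with |MV| = 21.2, so V = (-10.18, 18.60). L is determined by |VL| = 46.2 and |LJ| = 71.2 together: it lies at the intersection of circle(V, 46.2) and circle(J, 71.2). With |VJ| = 78.51, the foot of the radical line on VJ is 20.57 from V and the perpendicular offset is √(46.2² − 20.57²) = 41.37. Taking the left-of-VJ solution: L = (19.60, 53.92).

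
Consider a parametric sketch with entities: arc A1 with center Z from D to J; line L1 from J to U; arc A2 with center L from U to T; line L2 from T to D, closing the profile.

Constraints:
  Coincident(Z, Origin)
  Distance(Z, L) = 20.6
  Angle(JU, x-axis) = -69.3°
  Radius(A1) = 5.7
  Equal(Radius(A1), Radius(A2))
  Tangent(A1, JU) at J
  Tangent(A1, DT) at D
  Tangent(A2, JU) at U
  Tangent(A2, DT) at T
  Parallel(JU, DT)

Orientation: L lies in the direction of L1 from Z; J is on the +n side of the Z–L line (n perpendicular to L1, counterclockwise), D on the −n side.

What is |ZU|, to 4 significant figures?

21.37

The slot axis is L1's direction at -69.3°, so u = (cos -69.3°, sin -69.3°) = (0.3535, -0.9354) and n = (−sin -69.3°, cos -69.3°) = (0.9354, 0.3535). Z is at the origin and L lies 20.6 along u from Z, so L = 20.6·u = (7.282, -19.27). Tangency of A1 to both parallel lines with radius 5.7 puts J and D at Z ± 5.7·n: J = (5.332, 2.015), D = (-5.332, -2.015). Equal radii place U and T the same way about L: U = L + 5.7·n = (12.61, -17.26), T = L − 5.7·n = (1.950, -21.28). Then |ZU| = |U − Z| = 21.37.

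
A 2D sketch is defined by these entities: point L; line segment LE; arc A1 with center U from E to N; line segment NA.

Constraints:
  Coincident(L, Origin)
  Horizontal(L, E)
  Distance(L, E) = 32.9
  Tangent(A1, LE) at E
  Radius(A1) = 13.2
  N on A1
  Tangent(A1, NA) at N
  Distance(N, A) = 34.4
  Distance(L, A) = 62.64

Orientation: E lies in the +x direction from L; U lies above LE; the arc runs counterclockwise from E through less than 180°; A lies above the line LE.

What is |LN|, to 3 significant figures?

48.5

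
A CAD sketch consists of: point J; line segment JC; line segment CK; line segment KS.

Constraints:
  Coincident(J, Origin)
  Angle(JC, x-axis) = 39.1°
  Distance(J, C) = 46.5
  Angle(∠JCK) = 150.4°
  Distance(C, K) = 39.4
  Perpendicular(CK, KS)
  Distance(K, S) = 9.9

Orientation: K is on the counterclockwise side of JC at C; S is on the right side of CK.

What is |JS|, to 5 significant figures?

86.333

J is at the origin; JC runs at 39.1° with length 46.5, so C = 46.5·(cos 39.1°, sin 39.1°) = (36.086, 29.326). ∠JCK = 150.4°, so CK runs at 39.1° + (180° − 150.4°) = 68.700° from the x-axis; with |CK| = 39.4, K = C + 39.4·(cos 68.700°, sin 68.700°) = (50.398, 66.035). The perpendicularity gives KS at right angles to CK; with |KS| = 9.9 on the right of CK, S = K + 9.9·(0.93169, -0.36325) = (59.622, 62.439). Then |JS| = |S − J| = 86.333.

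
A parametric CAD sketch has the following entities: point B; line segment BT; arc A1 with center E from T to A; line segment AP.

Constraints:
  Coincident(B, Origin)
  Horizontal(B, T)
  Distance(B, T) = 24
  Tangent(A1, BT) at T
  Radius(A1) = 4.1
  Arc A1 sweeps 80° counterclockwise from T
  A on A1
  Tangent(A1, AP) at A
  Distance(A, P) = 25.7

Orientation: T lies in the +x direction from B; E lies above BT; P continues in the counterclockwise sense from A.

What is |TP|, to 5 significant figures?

29.930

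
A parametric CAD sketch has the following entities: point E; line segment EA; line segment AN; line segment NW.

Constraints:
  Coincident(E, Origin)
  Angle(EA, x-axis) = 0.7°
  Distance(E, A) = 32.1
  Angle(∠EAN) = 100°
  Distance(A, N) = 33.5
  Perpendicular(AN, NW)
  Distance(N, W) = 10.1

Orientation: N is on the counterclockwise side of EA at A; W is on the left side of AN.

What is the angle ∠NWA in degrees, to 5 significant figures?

73.222°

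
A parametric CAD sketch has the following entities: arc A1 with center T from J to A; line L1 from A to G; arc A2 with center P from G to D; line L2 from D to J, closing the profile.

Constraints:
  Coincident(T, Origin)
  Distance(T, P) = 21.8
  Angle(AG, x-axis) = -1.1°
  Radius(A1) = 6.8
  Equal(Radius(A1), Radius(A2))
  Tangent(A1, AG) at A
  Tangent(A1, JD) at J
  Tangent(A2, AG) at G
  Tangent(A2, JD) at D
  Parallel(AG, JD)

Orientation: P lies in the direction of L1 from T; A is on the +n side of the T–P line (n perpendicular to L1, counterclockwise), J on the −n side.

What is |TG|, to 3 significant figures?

22.8

The slot axis is L1's direction at -1.1°, so u = (cos -1.1°, sin -1.1°) = (1.00, -0.0192) and n = (−sin -1.1°, cos -1.1°) = (0.0192, 1.00). T is at the origin and P lies 21.8 along u from T, so P = 21.8·u = (21.8, -0.419). Tangency of A1 to both parallel lines with radius 6.8 puts A and J at T ± 6.8·n: A = (0.131, 6.80), J = (-0.131, -6.80). Equal radii place G and D the same way about P: G = P + 6.8·n = (21.9, 6.38), D = P − 6.8·n = (21.7, -7.22). Then |TG| = |G − T| = 22.8.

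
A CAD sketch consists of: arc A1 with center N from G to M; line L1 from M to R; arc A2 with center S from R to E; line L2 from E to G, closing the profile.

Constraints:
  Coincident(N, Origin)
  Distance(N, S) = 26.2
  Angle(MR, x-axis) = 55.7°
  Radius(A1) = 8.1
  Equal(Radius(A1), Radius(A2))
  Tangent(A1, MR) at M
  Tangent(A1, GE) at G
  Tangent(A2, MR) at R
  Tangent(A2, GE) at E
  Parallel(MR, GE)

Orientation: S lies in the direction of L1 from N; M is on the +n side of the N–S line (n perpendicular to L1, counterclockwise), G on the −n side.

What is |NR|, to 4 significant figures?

27.42

The slot axis is L1's direction at 55.7°, so u = (cos 55.7°, sin 55.7°) = (0.5635, 0.8261) and n = (−sin 55.7°, cos 55.7°) = (-0.8261, 0.5635). N is at the origin and S lies 26.2 along u from N, so S = 26.2·u = (14.76, 21.64). Tangency of A1 to both parallel lines with radius 8.1 puts M and G at N ± 8.1·n: M = (-6.691, 4.565), G = (6.691, -4.565). Equal radii place R and E the same way about S: R = S + 8.1·n = (8.073, 26.21), E = S − 8.1·n = (21.46, 17.08). Then |NR| = |R − N| = 27.42.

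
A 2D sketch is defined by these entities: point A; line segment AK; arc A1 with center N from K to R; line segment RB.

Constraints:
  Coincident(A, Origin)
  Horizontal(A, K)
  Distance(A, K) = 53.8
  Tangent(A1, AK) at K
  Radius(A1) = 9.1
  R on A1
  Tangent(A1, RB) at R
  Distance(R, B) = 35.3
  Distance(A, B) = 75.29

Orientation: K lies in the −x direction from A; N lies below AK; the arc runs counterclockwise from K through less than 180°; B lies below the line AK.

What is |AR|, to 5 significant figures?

63.627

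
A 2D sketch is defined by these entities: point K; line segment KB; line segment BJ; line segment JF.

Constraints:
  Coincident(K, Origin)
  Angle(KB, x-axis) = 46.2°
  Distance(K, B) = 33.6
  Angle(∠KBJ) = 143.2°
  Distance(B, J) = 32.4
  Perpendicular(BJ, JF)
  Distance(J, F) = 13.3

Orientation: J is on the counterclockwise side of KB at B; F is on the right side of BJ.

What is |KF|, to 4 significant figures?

68.08

K is at the origin; KB runs at 46.2° with length 33.6, so B = 33.6·(cos 46.2°, sin 46.2°) = (23.26, 24.25). ∠KBJ = 143.2°, so BJ runs at 46.2° + (180° − 143.2°) = 83.00° from the x-axis; with |BJ| = 32.4, J = B + 32.4·(cos 83.00°, sin 83.00°) = (27.20, 56.41). The perpendicularity gives JF at right angles to BJ; with |JF| = 13.3 on the right of BJ, F = J + 13.3·(0.9925, -0.1219) = (40.41, 54.79). Then |KF| = |F − K| = 68.08.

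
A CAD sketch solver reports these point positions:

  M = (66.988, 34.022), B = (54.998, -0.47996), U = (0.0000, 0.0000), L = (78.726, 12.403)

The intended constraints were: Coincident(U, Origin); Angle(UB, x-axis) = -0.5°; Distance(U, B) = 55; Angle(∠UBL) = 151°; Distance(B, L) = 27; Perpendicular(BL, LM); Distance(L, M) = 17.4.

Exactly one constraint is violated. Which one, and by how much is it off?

Distance(L, M) = 17.4 — off by 7.20.

U = (0.00, 0.00) ✓; UB at -0.5000° ✓; |UB| = 55.00 ✓; ∠UBL = 151.0° ✓; |BL| = 27.00 ✓; ∠(BL, LM) = 90.00° ✓; |LM| = 24.60 ✗.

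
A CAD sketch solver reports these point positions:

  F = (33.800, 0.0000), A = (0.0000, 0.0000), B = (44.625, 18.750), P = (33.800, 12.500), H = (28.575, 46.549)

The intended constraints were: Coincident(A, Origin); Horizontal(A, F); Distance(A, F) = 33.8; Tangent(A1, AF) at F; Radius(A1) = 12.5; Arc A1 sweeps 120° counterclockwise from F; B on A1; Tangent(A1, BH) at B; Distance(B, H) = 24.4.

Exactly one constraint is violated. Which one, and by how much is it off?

Distance(B, H) = 24.4 — off by 7.70.

A = (0.00, 0.00) ✓; A.y = 0.00, F.y = 0.00 ✓; |AF| = 33.80 ✓; ∠(PF, FA) = 90.00° ✓; |PF| = 12.50 ✓; bearing(P→B) − bearing(P→F) = 120.0° ✓; |PB| = 12.50 ✓; ∠(PB, BH) = 90.00° ✓; |BH| = 32.10 ✗.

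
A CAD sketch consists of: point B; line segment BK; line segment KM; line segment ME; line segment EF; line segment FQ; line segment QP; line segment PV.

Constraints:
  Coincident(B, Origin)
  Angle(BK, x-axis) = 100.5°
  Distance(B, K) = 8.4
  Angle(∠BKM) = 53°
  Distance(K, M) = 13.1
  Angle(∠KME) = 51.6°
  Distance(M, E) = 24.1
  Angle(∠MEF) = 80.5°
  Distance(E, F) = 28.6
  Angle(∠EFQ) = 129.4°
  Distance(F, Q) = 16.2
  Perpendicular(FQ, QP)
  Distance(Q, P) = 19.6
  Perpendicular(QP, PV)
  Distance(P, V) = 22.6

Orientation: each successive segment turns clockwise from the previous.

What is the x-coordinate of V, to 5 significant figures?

-6.9380

B is at the origin; BK runs at 100.5° with length 8.4, so K = (-1.5308, 8.2593). ∠BKM = 53.0° gives KM at -26.500° from the x-axis; with |KM| = 13.1, M = (10.193, 2.4141). ∠KME = 51.6° gives ME at -154.90° from the x-axis; with |ME| = 24.1, E = (-11.631, -7.8091). ∠MEF = 80.5° gives EF at 105.60° from the x-axis; with |EF| = 28.6, F = (-19.322, 19.737). ∠EFQ = 129.4° gives FQ at 55.000° from the x-axis; with |FQ| = 16.2, Q = (-10.031, 33.008). The perpendicularity gives QP at right angles to FQ, so QP runs at -35.000°; with |QP| = 19.6, P = (6.0249, 21.766). QP is perpendicular to PV, so PV runs at -125.00°; with |PV| = 22.6, V = (-6.9380, 3.2527). So V.x = -6.9380.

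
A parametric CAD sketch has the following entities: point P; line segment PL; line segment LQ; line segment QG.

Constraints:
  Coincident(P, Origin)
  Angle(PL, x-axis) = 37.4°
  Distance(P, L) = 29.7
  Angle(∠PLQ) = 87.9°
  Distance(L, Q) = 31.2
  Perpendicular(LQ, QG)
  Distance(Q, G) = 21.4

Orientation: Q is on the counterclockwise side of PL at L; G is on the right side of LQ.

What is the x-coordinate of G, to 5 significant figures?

20.261

P is at the origin; PL runs at 37.4° with length 29.7, so L = 29.7·(cos 37.4°, sin 37.4°) = (23.594, 18.039). ∠PLQ = 87.9°, so LQ runs at 37.4° + (180° − 87.9°) = 129.50° from the x-axis; with |LQ| = 31.2, Q = L + 31.2·(cos 129.50°, sin 129.50°) = (3.7485, 42.114). The perpendicularity gives QG at right angles to LQ; with |QG| = 21.4 on the right of LQ, G = Q + 21.4·(0.77162, 0.63608) = (20.261, 55.726). So G.x = 20.261.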